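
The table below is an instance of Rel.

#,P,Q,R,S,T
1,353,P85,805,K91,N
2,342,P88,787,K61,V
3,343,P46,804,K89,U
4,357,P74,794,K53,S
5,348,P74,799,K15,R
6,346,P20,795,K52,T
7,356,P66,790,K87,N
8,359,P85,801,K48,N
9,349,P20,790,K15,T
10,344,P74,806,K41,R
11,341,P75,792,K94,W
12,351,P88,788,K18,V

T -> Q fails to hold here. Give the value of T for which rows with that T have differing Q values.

T=N: rows 1, 7, 8 → Q takes values {P85, P66} — violation
T=V: rows 2, 12 → Q = P88, P88 ✓
T=U: row 3 → Q = P46 ✓
T=S: row 4 → Q = P74 ✓
T=R: rows 5, 10 → Q = P74, P74 ✓
T=T: rows 6, 9 → Q = P20, P20 ✓
T=W: row 11 → Q = P75 ✓
The only T value with inconsistent Q is T=N.

N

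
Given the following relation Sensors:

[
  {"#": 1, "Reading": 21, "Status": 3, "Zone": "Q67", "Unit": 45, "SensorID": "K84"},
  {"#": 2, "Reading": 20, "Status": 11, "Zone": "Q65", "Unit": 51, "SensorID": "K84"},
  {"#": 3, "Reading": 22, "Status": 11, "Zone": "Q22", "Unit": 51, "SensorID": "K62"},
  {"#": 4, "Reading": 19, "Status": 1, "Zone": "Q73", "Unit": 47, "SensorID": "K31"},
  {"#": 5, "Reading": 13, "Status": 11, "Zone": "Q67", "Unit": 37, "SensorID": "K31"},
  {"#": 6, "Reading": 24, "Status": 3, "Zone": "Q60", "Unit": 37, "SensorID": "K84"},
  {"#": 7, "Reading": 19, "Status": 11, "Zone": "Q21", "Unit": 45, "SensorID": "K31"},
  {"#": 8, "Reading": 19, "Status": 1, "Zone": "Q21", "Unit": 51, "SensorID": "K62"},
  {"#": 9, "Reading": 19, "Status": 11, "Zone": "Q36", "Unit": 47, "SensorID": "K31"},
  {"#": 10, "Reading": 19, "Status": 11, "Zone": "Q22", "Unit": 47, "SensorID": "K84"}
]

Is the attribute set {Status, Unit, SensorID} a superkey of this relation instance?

Yes

All 10 rows have distinct {Status, Unit, SensorID} values, so {Status, Unit, SensorID} → (all attributes) holds and {Status, Unit, SensorID} is a superkey.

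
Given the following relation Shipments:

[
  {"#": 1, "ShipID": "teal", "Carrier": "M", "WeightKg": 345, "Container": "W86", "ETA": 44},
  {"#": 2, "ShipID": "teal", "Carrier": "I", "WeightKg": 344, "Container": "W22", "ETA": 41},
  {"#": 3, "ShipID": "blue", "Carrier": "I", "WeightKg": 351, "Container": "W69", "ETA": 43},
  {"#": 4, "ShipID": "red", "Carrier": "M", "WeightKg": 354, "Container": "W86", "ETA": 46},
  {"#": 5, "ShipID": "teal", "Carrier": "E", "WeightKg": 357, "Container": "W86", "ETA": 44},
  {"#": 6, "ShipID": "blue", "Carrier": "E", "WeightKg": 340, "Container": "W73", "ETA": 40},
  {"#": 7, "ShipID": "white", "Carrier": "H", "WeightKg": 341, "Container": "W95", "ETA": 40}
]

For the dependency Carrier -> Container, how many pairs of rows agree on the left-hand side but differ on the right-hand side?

2

Carrier=M: all 2 rows agree on Container — 0 pairs.
Carrier=I: violating pairs (2,3) — 1 pair.
Carrier=E: violating pairs (5,6) — 1 pair.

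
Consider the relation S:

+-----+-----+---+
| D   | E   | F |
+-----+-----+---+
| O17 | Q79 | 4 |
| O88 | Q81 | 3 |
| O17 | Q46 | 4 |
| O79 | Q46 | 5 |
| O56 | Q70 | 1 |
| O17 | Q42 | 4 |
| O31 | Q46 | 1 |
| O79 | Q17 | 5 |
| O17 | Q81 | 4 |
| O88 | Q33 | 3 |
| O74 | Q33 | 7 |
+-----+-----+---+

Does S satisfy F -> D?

F=4: 4 rows → D = O17, O17, O17, O17 ✓
F=3: 2 rows → D = O88, O88 ✓
F=5: 2 rows → D = O79, O79 ✓
F=1: 2 rows → D takes values {O56, O31} — violation
F=7: 1 row → D = O74 ✓
Two rows agree on F but differ on D, so F -> D does not hold.

No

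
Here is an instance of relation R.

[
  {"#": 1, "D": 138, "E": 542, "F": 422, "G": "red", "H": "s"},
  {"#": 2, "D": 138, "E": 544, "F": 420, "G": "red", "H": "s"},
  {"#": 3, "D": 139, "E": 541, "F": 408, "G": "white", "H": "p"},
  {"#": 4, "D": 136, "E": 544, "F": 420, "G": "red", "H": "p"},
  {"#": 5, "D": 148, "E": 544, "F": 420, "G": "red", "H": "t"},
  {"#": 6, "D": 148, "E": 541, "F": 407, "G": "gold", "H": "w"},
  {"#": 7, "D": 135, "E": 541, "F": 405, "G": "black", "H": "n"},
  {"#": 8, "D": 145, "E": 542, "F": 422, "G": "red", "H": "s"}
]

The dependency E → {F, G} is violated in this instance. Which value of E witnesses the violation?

E=542: rows 1, 8 → {F,G} = (422, red), (422, red) ✓
E=544: rows 2, 4, 5 → {F,G} = (420, red), (420, red), (420, red) ✓
E=541: rows 3, 6, 7 → {F,G} takes values {(408, white), (407, gold), (405, black)} — violation
The only E value with inconsistent RHS is E=541.

541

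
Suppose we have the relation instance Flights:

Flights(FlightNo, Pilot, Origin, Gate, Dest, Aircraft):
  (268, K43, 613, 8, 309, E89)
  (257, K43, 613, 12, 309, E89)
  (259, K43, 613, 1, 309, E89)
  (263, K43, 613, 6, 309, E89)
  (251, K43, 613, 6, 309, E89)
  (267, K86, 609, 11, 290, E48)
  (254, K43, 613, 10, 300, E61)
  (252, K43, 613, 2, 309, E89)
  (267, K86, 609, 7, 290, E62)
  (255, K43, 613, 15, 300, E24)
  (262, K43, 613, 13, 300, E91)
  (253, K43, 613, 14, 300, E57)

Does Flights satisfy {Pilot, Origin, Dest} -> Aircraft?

(Pilot=K43, Origin=613, Dest=309): 6 rows → Aircraft = E89, E89, E89, E89, E89, E89 ✓
(Pilot=K86, Origin=609, Dest=290): 2 rows → Aircraft takes values {E48, E62} — violation
(Pilot=K43, Origin=613, Dest=300): 4 rows → Aircraft takes values {E61, E24, E91, E57} — violation
Two rows agree on {Pilot, Origin, Dest} but differ on Aircraft, so {Pilot, Origin, Dest} -> Aircraft does not hold.

No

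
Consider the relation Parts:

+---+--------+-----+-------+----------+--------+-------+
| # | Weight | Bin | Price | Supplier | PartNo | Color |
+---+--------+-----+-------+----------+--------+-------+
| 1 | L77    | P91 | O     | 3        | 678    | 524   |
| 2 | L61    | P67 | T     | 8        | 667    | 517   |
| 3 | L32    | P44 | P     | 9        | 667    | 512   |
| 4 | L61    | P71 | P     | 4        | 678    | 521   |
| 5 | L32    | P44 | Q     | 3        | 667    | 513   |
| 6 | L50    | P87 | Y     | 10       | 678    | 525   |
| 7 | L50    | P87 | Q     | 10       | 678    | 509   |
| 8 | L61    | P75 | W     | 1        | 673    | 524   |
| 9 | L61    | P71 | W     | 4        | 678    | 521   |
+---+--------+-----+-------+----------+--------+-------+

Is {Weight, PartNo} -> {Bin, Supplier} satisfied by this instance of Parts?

No

(Weight=L77, PartNo=678): row 1 → {Bin,Supplier} = (P91, 3) ✓
(Weight=L61, PartNo=667): row 2 → {Bin,Supplier} = (P67, 8) ✓
(Weight=L32, PartNo=667): rows 3, 5 → {Bin,Supplier} takes values {(P44, 9), (P44, 3)} — violation
(Weight=L61, PartNo=678): rows 4, 9 → {Bin,Supplier} = (P71, 4), (P71, 4) ✓
(Weight=L50, PartNo=678): rows 6, 7 → {Bin,Supplier} = (P87, 10), (P87, 10) ✓
(Weight=L61, PartNo=673): row 8 → {Bin,Supplier} = (P75, 1) ✓
Two rows agree on {Weight, PartNo} but differ on {Bin, Supplier}, so {Weight, PartNo} -> {Bin, Supplier} does not hold.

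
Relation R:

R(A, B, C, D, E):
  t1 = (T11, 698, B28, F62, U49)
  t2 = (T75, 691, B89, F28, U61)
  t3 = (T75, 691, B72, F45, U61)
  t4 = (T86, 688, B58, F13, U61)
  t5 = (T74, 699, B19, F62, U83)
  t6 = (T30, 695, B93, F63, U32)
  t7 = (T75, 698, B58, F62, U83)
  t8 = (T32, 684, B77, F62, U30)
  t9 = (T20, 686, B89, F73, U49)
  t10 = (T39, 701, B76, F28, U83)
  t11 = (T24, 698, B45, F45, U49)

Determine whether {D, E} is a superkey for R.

No

Rows 5 and 7 have the same {D, E} value (D=F62, E=U83) but are distinct tuples, so {D, E} does not determine every attribute — not a superkey.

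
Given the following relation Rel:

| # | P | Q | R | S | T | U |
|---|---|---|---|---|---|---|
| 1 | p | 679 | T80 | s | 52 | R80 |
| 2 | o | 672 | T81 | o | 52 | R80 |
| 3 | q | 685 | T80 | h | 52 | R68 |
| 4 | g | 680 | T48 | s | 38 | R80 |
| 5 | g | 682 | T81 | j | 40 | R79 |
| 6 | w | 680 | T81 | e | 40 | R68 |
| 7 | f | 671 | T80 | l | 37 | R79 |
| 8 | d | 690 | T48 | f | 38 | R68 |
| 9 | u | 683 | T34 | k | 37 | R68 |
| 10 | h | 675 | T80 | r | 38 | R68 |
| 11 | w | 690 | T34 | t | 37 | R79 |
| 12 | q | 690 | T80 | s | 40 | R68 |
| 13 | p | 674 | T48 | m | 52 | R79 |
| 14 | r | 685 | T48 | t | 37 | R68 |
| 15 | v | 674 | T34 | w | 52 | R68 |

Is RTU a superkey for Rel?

All 15 rows have distinct RTU values, so RTU → (all attributes) holds and RTU is a superkey.

Yes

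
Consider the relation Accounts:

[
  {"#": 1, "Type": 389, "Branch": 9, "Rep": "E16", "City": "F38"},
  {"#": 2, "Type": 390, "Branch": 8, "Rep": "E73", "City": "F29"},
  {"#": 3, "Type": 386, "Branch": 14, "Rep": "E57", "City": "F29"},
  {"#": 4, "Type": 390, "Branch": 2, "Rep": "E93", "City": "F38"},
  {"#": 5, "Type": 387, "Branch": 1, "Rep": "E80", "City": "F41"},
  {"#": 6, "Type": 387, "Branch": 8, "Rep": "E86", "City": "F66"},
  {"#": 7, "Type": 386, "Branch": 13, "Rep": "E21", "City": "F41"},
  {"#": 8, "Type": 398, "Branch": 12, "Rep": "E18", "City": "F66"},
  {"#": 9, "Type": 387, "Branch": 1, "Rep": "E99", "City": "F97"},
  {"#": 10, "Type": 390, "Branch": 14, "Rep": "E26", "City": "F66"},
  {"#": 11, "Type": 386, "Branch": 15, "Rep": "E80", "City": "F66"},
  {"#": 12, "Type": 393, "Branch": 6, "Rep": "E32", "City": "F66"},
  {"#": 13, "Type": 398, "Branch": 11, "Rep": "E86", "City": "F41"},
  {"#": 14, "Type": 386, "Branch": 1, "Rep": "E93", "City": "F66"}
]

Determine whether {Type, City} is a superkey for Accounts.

Rows 11 and 14 have the same {Type, City} value (Type=386, City=F66) but are distinct tuples, so {Type, City} does not determine every attribute — not a superkey.

No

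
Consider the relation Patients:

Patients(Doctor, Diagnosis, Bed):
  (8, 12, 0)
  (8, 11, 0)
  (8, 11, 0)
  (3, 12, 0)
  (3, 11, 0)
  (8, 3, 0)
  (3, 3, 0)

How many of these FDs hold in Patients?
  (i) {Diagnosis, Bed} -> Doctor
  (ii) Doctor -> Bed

1

(i) {Diagnosis, Bed} -> Doctor: (Diagnosis=12, Bed=0): 2 rows → Doctor takes values {8, 3} — violation; (Diagnosis=11, Bed=0): 3 rows → Doctor takes values {8, 3} — violation; (Diagnosis=3, Bed=0): 2 rows → Doctor takes values {8, 3} — violation — fails.
(ii) Doctor -> Bed: every LHS value maps to a single RHS value — holds.
1 of the 2 dependencies holds.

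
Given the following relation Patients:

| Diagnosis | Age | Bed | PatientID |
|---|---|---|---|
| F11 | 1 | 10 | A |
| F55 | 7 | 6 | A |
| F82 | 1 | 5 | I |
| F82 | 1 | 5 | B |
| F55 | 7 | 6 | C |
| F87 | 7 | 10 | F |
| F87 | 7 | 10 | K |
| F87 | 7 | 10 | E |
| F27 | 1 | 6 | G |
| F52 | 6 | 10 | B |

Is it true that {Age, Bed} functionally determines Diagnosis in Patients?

Yes

(Age=1, Bed=10): 1 row → Diagnosis = F11 ✓
(Age=7, Bed=6): 2 rows → Diagnosis = F55, F55 ✓
(Age=1, Bed=5): 2 rows → Diagnosis = F82, F82 ✓
(Age=7, Bed=10): 3 rows → Diagnosis = F87, F87, F87 ✓
(Age=1, Bed=6): 1 row → Diagnosis = F27 ✓
(Age=6, Bed=10): 1 row → Diagnosis = F52 ✓
Every {Age, Bed} value is associated with a single Diagnosis value, so {Age, Bed} → Diagnosis holds.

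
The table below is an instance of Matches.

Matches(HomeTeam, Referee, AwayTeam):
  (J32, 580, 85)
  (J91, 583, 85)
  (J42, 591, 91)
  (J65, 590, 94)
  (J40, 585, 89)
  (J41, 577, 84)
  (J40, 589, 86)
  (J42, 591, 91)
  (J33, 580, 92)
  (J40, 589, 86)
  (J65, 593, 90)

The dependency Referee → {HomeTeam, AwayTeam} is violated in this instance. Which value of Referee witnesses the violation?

580

Referee=580: 2 rows → {HomeTeam,AwayTeam} takes values {(J32, 85), (J33, 92)} — violation
Referee=583: 1 row → {HomeTeam,AwayTeam} = (J91, 85) ✓
Referee=591: 2 rows → {HomeTeam,AwayTeam} = (J42, 91), (J42, 91) ✓
Referee=590: 1 row → {HomeTeam,AwayTeam} = (J65, 94) ✓
Referee=585: 1 row → {HomeTeam,AwayTeam} = (J40, 89) ✓
Referee=577: 1 row → {HomeTeam,AwayTeam} = (J41, 84) ✓
Referee=589: 2 rows → {HomeTeam,AwayTeam} = (J40, 86), (J40, 86) ✓
Referee=593: 1 row → {HomeTeam,AwayTeam} = (J65, 90) ✓
The only Referee value with inconsistent RHS is Referee=580.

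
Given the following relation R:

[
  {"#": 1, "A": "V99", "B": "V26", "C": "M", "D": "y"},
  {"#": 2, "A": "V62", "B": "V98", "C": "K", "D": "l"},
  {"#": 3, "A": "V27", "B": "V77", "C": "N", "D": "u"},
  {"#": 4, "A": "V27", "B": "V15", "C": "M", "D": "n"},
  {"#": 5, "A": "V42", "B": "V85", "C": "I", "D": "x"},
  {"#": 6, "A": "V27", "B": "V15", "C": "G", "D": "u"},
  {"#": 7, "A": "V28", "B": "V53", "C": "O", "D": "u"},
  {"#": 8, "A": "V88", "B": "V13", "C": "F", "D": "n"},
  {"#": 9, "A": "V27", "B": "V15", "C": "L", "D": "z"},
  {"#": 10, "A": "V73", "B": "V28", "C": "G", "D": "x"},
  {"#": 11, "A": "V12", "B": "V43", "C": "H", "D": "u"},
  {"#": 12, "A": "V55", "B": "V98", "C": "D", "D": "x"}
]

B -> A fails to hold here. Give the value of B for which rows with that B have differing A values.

B=V26: row 1 → A = V99 ✓
B=V98: rows 2, 12 → A takes values {V62, V55} — violation
B=V77: row 3 → A = V27 ✓
B=V15: rows 4, 6, 9 → A = V27, V27, V27 ✓
B=V85: row 5 → A = V42 ✓
B=V53: row 7 → A = V28 ✓
B=V13: row 8 → A = V88 ✓
B=V28: row 10 → A = V73 ✓
B=V43: row 11 → A = V12 ✓
The only B value with inconsistent A is B=V98.

V98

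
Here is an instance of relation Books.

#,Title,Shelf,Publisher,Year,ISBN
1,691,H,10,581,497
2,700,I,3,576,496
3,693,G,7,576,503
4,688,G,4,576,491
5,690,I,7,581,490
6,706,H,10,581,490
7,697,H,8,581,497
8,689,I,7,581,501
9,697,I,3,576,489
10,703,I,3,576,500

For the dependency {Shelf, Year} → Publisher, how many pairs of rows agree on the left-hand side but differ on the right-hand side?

(Shelf=H, Year=581): violating pairs (1,7), (6,7) — 2 pairs.
(Shelf=I, Year=576): all 3 rows agree on Publisher — 0 pairs.
(Shelf=G, Year=576): violating pairs (3,4) — 1 pair.
(Shelf=I, Year=581): all 2 rows agree on Publisher — 0 pairs.

3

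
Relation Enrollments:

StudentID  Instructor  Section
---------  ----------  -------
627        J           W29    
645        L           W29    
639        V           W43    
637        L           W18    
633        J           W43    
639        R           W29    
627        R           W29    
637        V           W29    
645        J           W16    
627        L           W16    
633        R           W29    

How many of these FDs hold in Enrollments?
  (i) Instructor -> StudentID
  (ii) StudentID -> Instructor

(i) Instructor -> StudentID: Instructor=J: 3 rows → StudentID takes values {627, 633, 645} — violation; Instructor=L: 3 rows → StudentID takes values {645, 637, 627} — violation; Instructor=V: 2 rows → StudentID takes values {639, 637} — violation; Instructor=R: 3 rows → StudentID takes values {639, 627, 633} — violation — fails.
(ii) StudentID -> Instructor: StudentID=627: 3 rows → Instructor takes values {J, R, L} — violation; StudentID=645: 2 rows → Instructor takes values {L, J} — violation; StudentID=639: 2 rows → Instructor takes values {V, R} — violation; StudentID=637: 2 rows → Instructor takes values {L, V} — violation; StudentID=633: 2 rows → Instructor takes values {J, R} — violation — fails.
None of the 2 dependencies hold.

0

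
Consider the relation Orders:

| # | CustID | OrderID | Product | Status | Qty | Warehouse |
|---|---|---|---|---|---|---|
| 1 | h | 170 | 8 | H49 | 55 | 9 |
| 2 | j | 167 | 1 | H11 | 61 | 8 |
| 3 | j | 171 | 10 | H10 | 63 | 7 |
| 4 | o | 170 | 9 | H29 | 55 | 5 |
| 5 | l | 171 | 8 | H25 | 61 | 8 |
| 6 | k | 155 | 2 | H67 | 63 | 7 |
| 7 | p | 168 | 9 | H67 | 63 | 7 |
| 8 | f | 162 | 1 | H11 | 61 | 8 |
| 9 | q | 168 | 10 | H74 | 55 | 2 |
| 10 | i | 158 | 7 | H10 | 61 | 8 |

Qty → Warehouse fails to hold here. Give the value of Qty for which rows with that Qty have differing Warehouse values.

55

Qty=55: rows 1, 4, 9 → Warehouse takes values {9, 5, 2} — violation
Qty=61: rows 2, 5, 8, 10 → Warehouse = 8, 8, 8, 8 ✓
Qty=63: rows 3, 6, 7 → Warehouse = 7, 7, 7 ✓
The only Qty value with inconsistent Warehouse is Qty=55.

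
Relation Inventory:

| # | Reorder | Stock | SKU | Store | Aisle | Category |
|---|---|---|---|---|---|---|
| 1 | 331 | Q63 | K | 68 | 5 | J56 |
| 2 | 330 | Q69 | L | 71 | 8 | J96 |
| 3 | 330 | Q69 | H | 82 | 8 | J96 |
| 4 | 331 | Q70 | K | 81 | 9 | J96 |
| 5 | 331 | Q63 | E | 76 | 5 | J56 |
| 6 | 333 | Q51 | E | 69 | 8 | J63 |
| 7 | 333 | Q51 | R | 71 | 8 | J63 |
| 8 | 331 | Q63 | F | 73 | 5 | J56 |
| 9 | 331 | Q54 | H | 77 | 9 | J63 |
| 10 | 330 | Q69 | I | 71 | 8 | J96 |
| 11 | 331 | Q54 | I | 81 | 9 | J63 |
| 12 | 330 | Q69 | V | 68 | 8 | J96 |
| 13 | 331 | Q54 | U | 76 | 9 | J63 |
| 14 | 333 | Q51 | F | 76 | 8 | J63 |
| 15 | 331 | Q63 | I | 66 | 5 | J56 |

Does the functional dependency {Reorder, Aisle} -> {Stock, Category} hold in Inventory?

(Reorder=331, Aisle=5): rows 1, 5, 8, 15 → {Stock,Category} = (Q63, J56), (Q63, J56), (Q63, J56), (Q63, J56) ✓
(Reorder=330, Aisle=8): rows 2, 3, 10, 12 → {Stock,Category} = (Q69, J96), (Q69, J96), (Q69, J96), (Q69, J96) ✓
(Reorder=331, Aisle=9): rows 4, 9, 11, 13 → {Stock,Category} takes values {(Q70, J96), (Q54, J63)} — violation
(Reorder=333, Aisle=8): rows 6, 7, 14 → {Stock,Category} = (Q51, J63), (Q51, J63), (Q51, J63) ✓
Two rows agree on {Reorder, Aisle} but differ on {Stock, Category}, so {Reorder, Aisle} -> {Stock, Category} does not hold.

No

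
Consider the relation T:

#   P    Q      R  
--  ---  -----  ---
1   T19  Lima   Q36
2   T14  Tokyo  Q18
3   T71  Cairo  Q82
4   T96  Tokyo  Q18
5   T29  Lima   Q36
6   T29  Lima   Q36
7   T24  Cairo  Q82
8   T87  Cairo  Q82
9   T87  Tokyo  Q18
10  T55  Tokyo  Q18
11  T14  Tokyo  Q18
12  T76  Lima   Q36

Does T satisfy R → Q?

Yes

R=Q36: rows 1, 5, 6, 12 → Q = Lima, Lima, Lima, Lima ✓
R=Q18: rows 2, 4, 9, 10, 11 → Q = Tokyo, Tokyo, Tokyo, Tokyo, Tokyo ✓
R=Q82: rows 3, 7, 8 → Q = Cairo, Cairo, Cairo ✓
Every R value is associated with a single Q value, so R → Q holds.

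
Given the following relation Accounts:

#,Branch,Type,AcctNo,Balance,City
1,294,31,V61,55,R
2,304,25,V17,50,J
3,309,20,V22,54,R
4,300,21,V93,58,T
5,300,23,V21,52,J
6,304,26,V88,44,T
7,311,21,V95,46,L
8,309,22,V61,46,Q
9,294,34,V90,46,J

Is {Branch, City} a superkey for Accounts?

Yes

All 9 rows have distinct {Branch, City} values, so {Branch, City} → (all attributes) holds and {Branch, City} is a superkey.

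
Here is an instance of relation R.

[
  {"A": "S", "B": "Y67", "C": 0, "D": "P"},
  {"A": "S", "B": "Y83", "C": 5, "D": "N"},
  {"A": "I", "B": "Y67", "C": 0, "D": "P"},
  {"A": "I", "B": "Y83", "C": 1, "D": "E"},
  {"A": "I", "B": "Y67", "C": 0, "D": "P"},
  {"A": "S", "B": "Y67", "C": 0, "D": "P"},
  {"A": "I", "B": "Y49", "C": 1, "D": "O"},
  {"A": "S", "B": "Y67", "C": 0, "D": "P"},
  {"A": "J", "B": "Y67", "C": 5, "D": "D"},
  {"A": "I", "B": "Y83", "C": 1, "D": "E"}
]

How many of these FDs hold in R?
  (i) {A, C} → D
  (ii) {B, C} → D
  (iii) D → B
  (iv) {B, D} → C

(i) {A, C} → D: (A=I, C=1): 3 rows → D takes values {E, O} — violation — fails.
(ii) {B, C} → D: every LHS value maps to a single RHS value — holds.
(iii) D → B: every LHS value maps to a single RHS value — holds.
(iv) {B, D} → C: every LHS value maps to a single RHS value — holds.
3 of the 4 dependencies hold.

3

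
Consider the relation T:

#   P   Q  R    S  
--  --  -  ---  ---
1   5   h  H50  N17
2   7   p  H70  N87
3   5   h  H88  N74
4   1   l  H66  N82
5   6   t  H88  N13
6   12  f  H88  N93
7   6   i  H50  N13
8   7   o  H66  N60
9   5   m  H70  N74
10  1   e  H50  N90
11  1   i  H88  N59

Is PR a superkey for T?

All 11 rows have distinct PR values, so PR → (all attributes) holds and PR is a superkey.

Yes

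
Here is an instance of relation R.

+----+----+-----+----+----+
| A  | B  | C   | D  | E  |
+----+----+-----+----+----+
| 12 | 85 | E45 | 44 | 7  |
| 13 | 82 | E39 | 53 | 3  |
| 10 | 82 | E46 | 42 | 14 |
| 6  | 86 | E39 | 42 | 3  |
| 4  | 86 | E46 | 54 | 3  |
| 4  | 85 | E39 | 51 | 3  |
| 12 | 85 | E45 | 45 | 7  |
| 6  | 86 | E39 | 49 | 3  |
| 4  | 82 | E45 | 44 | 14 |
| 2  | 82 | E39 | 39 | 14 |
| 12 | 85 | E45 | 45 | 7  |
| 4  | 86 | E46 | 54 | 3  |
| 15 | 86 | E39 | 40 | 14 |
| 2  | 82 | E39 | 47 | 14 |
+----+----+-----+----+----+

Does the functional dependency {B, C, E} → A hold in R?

(B=85, C=E45, E=7): 3 rows → A = 12, 12, 12 ✓
(B=82, C=E39, E=3): 1 row → A = 13 ✓
(B=82, C=E46, E=14): 1 row → A = 10 ✓
(B=86, C=E39, E=3): 2 rows → A = 6, 6 ✓
(B=86, C=E46, E=3): 2 rows → A = 4, 4 ✓
(B=85, C=E39, E=3): 1 row → A = 4 ✓
(B=82, C=E45, E=14): 1 row → A = 4 ✓
(B=82, C=E39, E=14): 2 rows → A = 2, 2 ✓
(B=86, C=E39, E=14): 1 row → A = 15 ✓
Every {B, C, E} value is associated with a single A value, so {B, C, E} → A holds.

Yes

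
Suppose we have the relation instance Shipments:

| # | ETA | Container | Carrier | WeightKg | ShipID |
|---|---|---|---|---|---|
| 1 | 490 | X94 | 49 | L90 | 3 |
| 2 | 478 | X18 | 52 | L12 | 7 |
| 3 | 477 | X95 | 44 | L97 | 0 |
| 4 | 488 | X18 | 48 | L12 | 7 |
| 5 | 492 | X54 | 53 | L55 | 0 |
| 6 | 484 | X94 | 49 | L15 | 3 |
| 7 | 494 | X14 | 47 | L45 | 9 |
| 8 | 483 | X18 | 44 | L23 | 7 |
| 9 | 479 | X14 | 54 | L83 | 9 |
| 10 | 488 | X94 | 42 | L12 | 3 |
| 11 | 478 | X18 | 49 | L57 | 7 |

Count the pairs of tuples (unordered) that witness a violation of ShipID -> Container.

1

ShipID=3: all 3 rows agree on Container — 0 pairs.
ShipID=7: all 4 rows agree on Container — 0 pairs.
ShipID=0: violating pairs (3,5) — 1 pair.
ShipID=9: all 2 rows agree on Container — 0 pairs.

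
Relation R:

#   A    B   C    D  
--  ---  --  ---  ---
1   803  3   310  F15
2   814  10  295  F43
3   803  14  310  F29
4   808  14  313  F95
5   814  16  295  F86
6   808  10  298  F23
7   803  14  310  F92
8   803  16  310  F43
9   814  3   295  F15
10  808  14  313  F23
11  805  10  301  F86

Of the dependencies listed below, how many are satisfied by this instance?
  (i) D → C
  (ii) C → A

(i) D → C: D=F15: rows 1, 9 → C takes values {310, 295} — violation; D=F43: rows 2, 8 → C takes values {295, 310} — violation; D=F86: rows 5, 11 → C takes values {295, 301} — violation; D=F23: rows 6, 10 → C takes values {298, 313} — violation — fails.
(ii) C → A: every LHS value maps to a single RHS value — holds.
1 of the 2 dependencies holds.

1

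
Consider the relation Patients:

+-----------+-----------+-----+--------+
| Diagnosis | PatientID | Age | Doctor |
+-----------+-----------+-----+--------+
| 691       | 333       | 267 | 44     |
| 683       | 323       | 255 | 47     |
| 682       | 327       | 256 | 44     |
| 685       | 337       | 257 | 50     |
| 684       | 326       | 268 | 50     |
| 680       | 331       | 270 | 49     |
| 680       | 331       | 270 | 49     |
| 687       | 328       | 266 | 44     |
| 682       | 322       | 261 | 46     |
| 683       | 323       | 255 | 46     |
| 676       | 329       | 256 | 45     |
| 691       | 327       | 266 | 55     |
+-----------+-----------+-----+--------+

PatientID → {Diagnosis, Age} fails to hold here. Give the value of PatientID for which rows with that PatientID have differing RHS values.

327

PatientID=333: 1 row → {Diagnosis,Age} = (691, 267) ✓
PatientID=323: 2 rows → {Diagnosis,Age} = (683, 255), (683, 255) ✓
PatientID=327: 2 rows → {Diagnosis,Age} takes values {(682, 256), (691, 266)} — violation
PatientID=337: 1 row → {Diagnosis,Age} = (685, 257) ✓
PatientID=326: 1 row → {Diagnosis,Age} = (684, 268) ✓
PatientID=331: 2 rows → {Diagnosis,Age} = (680, 270), (680, 270) ✓
PatientID=328: 1 row → {Diagnosis,Age} = (687, 266) ✓
PatientID=322: 1 row → {Diagnosis,Age} = (682, 261) ✓
PatientID=329: 1 row → {Diagnosis,Age} = (676, 256) ✓
The only PatientID value with inconsistent RHS is PatientID=327.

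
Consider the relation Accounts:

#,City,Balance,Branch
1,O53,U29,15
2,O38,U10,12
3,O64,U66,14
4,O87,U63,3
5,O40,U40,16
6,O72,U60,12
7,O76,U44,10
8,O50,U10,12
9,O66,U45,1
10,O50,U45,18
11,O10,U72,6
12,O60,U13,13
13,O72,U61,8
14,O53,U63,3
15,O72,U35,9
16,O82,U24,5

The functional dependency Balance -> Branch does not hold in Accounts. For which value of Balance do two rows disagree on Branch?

Balance=U29: row 1 → Branch = 15 ✓
Balance=U10: rows 2, 8 → Branch = 12, 12 ✓
Balance=U66: row 3 → Branch = 14 ✓
Balance=U63: rows 4, 14 → Branch = 3, 3 ✓
Balance=U40: row 5 → Branch = 16 ✓
Balance=U60: row 6 → Branch = 12 ✓
Balance=U44: row 7 → Branch = 10 ✓
Balance=U45: rows 9, 10 → Branch takes values {1, 18} — violation
Balance=U72: row 11 → Branch = 6 ✓
Balance=U13: row 12 → Branch = 13 ✓
Balance=U61: row 13 → Branch = 8 ✓
Balance=U35: row 15 → Branch = 9 ✓
Balance=U24: row 16 → Branch = 5 ✓
The only Balance value with inconsistent Branch is Balance=U45.

U45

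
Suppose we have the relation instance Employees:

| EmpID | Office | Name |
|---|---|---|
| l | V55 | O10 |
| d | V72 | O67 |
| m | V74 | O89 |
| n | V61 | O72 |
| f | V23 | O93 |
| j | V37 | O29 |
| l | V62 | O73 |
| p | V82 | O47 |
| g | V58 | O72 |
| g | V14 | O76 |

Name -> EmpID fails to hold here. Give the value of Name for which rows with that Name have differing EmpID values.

O72

Name=O10: 1 row → EmpID = l ✓
Name=O67: 1 row → EmpID = d ✓
Name=O89: 1 row → EmpID = m ✓
Name=O72: 2 rows → EmpID takes values {n, g} — violation
Name=O93: 1 row → EmpID = f ✓
Name=O29: 1 row → EmpID = j ✓
Name=O73: 1 row → EmpID = l ✓
Name=O47: 1 row → EmpID = p ✓
Name=O76: 1 row → EmpID = g ✓
The only Name value with inconsistent EmpID is Name=O72.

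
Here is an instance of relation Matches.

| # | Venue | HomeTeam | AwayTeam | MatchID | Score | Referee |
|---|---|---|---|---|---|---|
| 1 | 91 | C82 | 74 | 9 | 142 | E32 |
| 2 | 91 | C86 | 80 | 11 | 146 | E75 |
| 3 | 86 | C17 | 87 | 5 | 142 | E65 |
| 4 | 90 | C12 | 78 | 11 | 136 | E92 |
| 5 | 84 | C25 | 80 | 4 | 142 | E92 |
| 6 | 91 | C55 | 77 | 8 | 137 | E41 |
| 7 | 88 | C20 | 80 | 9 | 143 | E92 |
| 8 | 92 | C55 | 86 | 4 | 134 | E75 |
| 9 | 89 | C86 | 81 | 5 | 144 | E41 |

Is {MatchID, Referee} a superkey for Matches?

All 9 rows have distinct {MatchID, Referee} values, so {MatchID, Referee} → (all attributes) holds and {MatchID, Referee} is a superkey.

Yes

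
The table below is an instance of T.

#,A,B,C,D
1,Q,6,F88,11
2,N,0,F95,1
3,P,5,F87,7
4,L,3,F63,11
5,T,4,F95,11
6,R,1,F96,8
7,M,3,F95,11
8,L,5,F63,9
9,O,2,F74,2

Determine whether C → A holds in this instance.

No

C=F88: row 1 → A = Q ✓
C=F95: rows 2, 5, 7 → A takes values {N, T, M} — violation
C=F87: row 3 → A = P ✓
C=F63: rows 4, 8 → A = L, L ✓
C=F96: row 6 → A = R ✓
C=F74: row 9 → A = O ✓
Two rows agree on C but differ on A, so C → A does not hold.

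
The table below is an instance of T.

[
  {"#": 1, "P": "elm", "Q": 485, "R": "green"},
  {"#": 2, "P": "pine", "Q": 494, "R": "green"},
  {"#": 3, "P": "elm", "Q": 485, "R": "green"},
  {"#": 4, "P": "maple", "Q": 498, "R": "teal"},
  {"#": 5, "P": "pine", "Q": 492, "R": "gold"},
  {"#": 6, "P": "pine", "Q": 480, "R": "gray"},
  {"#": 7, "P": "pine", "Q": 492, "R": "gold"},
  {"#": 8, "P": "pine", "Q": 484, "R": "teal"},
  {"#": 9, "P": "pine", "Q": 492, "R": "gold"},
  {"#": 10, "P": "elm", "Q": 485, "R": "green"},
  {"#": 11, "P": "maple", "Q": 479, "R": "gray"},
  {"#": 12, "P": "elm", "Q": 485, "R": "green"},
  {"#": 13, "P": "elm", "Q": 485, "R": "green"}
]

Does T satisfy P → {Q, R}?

P=elm: rows 1, 3, 10, 12, 13 → {Q,R} = (485, green), (485, green), (485, green), (485, green), (485, green) ✓
P=pine: rows 2, 5, 6, 7, 8, 9 → {Q,R} takes values {(494, green), (492, gold), (480, gray), (484, teal)} — violation
P=maple: rows 4, 11 → {Q,R} takes values {(498, teal), (479, gray)} — violation
Two rows agree on P but differ on {Q, R}, so P → {Q, R} does not hold.

No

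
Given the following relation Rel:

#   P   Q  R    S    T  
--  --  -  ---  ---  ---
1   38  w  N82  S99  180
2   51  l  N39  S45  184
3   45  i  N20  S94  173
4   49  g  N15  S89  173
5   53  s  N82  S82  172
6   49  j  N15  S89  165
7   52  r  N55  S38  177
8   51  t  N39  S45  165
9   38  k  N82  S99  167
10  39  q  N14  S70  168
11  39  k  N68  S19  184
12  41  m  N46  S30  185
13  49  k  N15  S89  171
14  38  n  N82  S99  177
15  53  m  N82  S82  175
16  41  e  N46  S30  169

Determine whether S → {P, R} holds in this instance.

Yes

S=S99: rows 1, 9, 14 → {P,R} = (38, N82), (38, N82), (38, N82) ✓
S=S45: rows 2, 8 → {P,R} = (51, N39), (51, N39) ✓
S=S94: row 3 → {P,R} = (45, N20) ✓
S=S89: rows 4, 6, 13 → {P,R} = (49, N15), (49, N15), (49, N15) ✓
S=S82: rows 5, 15 → {P,R} = (53, N82), (53, N82) ✓
S=S38: row 7 → {P,R} = (52, N55) ✓
S=S70: row 10 → {P,R} = (39, N14) ✓
S=S19: row 11 → {P,R} = (39, N68) ✓
S=S30: rows 12, 16 → {P,R} = (41, N46), (41, N46) ✓
Every S value is associated with a single {P, R} value, so S → {P, R} holds.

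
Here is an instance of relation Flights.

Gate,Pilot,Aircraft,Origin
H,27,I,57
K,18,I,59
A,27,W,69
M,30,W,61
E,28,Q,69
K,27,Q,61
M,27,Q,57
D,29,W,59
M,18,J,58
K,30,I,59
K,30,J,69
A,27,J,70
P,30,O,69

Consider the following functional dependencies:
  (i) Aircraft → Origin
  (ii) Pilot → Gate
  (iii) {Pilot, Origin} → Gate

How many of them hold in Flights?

(i) Aircraft → Origin: Aircraft=I: 3 rows → Origin takes values {57, 59} — violation; Aircraft=W: 3 rows → Origin takes values {69, 61, 59} — violation; Aircraft=Q: 3 rows → Origin takes values {69, 61, 57} — violation; Aircraft=J: 3 rows → Origin takes values {58, 69, 70} — violation — fails.
(ii) Pilot → Gate: Pilot=27: 5 rows → Gate takes values {H, A, K, M} — violation; Pilot=18: 2 rows → Gate takes values {K, M} — violation; Pilot=30: 4 rows → Gate takes values {M, K, P} — violation — fails.
(iii) {Pilot, Origin} → Gate: (Pilot=27, Origin=57): 2 rows → Gate takes values {H, M} — violation; (Pilot=30, Origin=69): 2 rows → Gate takes values {K, P} — violation — fails.
None of the 3 dependencies hold.

0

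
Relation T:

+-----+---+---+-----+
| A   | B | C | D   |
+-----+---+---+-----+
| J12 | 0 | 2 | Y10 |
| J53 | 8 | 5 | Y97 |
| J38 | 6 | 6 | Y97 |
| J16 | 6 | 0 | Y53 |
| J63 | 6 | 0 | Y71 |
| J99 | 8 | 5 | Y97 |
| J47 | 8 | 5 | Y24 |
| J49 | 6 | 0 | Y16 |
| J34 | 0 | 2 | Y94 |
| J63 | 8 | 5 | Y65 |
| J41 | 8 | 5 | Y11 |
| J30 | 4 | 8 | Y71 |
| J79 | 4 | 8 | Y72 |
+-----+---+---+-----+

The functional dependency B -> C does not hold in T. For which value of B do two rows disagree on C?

6

B=0: 2 rows → C = 2, 2 ✓
B=8: 5 rows → C = 5, 5, 5, 5, 5 ✓
B=6: 4 rows → C takes values {6, 0} — violation
B=4: 2 rows → C = 8, 8 ✓
The only B value with inconsistent C is B=6.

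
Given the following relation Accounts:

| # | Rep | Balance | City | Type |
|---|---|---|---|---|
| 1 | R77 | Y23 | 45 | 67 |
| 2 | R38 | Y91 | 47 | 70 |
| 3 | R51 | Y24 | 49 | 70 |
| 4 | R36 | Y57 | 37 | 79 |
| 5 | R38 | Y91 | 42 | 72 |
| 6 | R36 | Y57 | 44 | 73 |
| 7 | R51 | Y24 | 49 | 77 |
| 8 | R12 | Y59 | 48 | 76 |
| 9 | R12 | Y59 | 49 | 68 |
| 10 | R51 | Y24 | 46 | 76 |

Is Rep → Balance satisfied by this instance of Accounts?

Yes

Rep=R77: row 1 → Balance = Y23 ✓
Rep=R38: rows 2, 5 → Balance = Y91, Y91 ✓
Rep=R51: rows 3, 7, 10 → Balance = Y24, Y24, Y24 ✓
Rep=R36: rows 4, 6 → Balance = Y57, Y57 ✓
Rep=R12: rows 8, 9 → Balance = Y59, Y59 ✓
Every Rep value is associated with a single Balance value, so Rep → Balance holds.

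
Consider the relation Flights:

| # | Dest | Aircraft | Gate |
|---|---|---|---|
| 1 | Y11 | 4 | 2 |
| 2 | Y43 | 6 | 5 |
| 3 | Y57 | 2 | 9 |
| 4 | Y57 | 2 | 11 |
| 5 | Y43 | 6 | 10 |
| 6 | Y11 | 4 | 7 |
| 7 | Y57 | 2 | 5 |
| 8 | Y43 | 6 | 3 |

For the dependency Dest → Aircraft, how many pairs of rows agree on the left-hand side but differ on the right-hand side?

0

Dest=Y11: all 2 rows agree on Aircraft — 0 pairs.
Dest=Y43: all 3 rows agree on Aircraft — 0 pairs.
Dest=Y57: all 3 rows agree on Aircraft — 0 pairs.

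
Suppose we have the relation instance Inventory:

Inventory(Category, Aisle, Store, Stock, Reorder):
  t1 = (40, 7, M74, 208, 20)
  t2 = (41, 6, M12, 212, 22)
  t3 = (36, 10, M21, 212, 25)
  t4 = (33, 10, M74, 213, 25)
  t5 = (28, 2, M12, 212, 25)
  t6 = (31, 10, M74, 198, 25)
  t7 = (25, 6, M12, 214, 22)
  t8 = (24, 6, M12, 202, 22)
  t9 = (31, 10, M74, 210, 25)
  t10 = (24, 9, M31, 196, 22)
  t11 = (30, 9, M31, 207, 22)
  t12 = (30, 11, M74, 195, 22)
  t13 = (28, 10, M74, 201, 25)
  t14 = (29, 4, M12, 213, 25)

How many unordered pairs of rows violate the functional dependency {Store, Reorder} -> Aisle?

1

(Store=M12, Reorder=22): all 3 rows agree on Aisle — 0 pairs.
(Store=M74, Reorder=25): all 4 rows agree on Aisle — 0 pairs.
(Store=M12, Reorder=25): violating pairs (5,14) — 1 pair.
(Store=M31, Reorder=22): all 2 rows agree on Aisle — 0 pairs.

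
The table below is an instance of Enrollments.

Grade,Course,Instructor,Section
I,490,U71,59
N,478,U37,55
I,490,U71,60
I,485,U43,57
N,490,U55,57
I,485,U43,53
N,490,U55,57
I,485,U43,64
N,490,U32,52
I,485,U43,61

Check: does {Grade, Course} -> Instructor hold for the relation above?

No

(Grade=I, Course=490): 2 rows → Instructor = U71, U71 ✓
(Grade=N, Course=478): 1 row → Instructor = U37 ✓
(Grade=I, Course=485): 4 rows → Instructor = U43, U43, U43, U43 ✓
(Grade=N, Course=490): 3 rows → Instructor takes values {U55, U32} — violation
Two rows agree on {Grade, Course} but differ on Instructor, so {Grade, Course} -> Instructor does not hold.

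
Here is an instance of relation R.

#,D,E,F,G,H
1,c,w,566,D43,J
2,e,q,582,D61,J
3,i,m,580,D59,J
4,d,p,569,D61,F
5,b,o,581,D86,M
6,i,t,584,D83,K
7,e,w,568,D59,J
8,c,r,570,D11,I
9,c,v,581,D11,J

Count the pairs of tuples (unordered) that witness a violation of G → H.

G=D61: violating pairs (2,4) — 1 pair.
G=D59: all 2 rows agree on H — 0 pairs.
G=D11: violating pairs (8,9) — 1 pair.

2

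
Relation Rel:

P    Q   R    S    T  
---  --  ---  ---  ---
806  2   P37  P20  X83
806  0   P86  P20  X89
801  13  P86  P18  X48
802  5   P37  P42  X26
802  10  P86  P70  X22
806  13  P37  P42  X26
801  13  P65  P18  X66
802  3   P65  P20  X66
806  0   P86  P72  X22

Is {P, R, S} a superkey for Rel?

All 9 rows have distinct {P, R, S} values, so {P, R, S} → (all attributes) holds and {P, R, S} is a superkey.

Yes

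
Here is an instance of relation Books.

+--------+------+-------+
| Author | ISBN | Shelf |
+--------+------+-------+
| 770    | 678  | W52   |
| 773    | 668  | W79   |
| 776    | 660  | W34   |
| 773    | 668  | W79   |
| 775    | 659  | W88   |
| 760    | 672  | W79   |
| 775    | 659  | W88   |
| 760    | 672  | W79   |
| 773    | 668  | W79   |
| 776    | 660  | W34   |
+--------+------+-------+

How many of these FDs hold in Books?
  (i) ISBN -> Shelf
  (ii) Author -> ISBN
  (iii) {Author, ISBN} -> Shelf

(i) ISBN -> Shelf: every LHS value maps to a single RHS value — holds.
(ii) Author -> ISBN: every LHS value maps to a single RHS value — holds.
(iii) {Author, ISBN} -> Shelf: every LHS value maps to a single RHS value — holds.
3 of the 3 dependencies hold.

3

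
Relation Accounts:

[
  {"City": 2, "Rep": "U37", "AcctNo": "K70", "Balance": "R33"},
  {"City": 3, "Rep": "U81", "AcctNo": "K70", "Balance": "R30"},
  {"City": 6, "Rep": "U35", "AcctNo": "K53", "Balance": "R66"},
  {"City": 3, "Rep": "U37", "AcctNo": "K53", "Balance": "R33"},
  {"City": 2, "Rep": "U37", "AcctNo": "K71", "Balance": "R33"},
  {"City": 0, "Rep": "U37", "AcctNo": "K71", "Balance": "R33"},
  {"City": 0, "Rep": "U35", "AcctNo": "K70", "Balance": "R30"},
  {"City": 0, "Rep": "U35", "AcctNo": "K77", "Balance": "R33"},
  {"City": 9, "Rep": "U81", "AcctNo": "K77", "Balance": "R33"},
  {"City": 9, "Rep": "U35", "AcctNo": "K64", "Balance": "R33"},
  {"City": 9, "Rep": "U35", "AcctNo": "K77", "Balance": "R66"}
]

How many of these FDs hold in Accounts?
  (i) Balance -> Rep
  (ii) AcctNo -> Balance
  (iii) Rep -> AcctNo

0

(i) Balance -> Rep: Balance=R33: 7 rows → Rep takes values {U37, U35, U81} — violation; Balance=R30: 2 rows → Rep takes values {U81, U35} — violation — fails.
(ii) AcctNo -> Balance: AcctNo=K70: 3 rows → Balance takes values {R33, R30} — violation; AcctNo=K53: 2 rows → Balance takes values {R66, R33} — violation; AcctNo=K77: 3 rows → Balance takes values {R33, R66} — violation — fails.
(iii) Rep -> AcctNo: Rep=U37: 4 rows → AcctNo takes values {K70, K53, K71} — violation; Rep=U81: 2 rows → AcctNo takes values {K70, K77} — violation; Rep=U35: 5 rows → AcctNo takes values {K53, K70, K77, K64} — violation — fails.
None of the 3 dependencies hold.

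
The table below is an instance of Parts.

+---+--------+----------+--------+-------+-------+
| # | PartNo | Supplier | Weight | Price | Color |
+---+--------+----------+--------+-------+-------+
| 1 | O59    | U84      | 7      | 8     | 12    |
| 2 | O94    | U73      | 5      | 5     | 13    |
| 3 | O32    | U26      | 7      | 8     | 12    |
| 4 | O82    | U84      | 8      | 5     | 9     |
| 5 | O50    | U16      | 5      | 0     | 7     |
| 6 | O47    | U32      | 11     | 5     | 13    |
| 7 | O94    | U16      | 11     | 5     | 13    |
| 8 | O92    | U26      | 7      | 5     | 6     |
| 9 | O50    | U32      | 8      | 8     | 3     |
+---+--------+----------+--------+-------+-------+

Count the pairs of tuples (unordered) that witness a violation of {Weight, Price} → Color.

0

(Weight=7, Price=8): all 2 rows agree on Color — 0 pairs.
(Weight=11, Price=5): all 2 rows agree on Color — 0 pairs.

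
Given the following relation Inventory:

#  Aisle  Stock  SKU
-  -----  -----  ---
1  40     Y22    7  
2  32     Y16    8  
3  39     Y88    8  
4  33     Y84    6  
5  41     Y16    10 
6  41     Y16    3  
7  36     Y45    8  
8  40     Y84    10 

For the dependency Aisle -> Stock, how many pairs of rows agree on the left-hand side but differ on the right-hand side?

Aisle=40: violating pairs (1,8) — 1 pair.
Aisle=41: all 2 rows agree on Stock — 0 pairs.

1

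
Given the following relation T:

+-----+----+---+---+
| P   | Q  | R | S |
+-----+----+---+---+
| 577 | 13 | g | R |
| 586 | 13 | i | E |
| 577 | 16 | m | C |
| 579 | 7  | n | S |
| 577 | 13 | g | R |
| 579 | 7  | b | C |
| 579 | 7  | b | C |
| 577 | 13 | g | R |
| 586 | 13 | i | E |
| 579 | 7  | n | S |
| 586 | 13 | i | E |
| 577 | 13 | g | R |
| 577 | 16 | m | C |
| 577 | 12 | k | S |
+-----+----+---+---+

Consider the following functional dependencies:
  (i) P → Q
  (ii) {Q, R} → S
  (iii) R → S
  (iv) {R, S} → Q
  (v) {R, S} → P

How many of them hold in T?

(i) P → Q: P=577: 7 rows → Q takes values {13, 16, 12} — violation — fails.
(ii) {Q, R} → S: every LHS value maps to a single RHS value — holds.
(iii) R → S: every LHS value maps to a single RHS value — holds.
(iv) {R, S} → Q: every LHS value maps to a single RHS value — holds.
(v) {R, S} → P: every LHS value maps to a single RHS value — holds.
4 of the 5 dependencies hold.

4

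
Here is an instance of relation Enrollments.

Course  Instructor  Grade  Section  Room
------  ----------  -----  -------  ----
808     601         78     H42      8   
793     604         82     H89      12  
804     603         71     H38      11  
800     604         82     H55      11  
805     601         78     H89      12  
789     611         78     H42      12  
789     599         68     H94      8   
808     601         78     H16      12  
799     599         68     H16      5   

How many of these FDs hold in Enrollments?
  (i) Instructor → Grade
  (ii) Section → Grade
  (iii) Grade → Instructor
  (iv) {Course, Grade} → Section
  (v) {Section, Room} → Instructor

1

(i) Instructor → Grade: every LHS value maps to a single RHS value — holds.
(ii) Section → Grade: Section=H89: 2 rows → Grade takes values {82, 78} — violation; Section=H16: 2 rows → Grade takes values {78, 68} — violation — fails.
(iii) Grade → Instructor: Grade=78: 4 rows → Instructor takes values {601, 611} — violation — fails.
(iv) {Course, Grade} → Section: (Course=808, Grade=78): 2 rows → Section takes values {H42, H16} — violation — fails.
(v) {Section, Room} → Instructor: (Section=H89, Room=12): 2 rows → Instructor takes values {604, 601} — violation — fails.
1 of the 5 dependencies holds.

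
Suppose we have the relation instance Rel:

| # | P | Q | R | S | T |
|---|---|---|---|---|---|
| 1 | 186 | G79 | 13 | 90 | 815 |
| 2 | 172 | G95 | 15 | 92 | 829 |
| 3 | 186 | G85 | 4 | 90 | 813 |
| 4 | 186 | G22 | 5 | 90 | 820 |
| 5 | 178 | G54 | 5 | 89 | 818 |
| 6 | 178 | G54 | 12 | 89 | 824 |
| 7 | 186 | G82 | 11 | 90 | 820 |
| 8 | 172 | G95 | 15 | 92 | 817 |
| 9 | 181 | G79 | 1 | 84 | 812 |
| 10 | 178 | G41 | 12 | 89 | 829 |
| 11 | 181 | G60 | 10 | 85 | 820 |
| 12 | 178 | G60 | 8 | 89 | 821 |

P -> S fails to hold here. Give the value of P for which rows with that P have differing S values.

P=186: rows 1, 3, 4, 7 → S = 90, 90, 90, 90 ✓
P=172: rows 2, 8 → S = 92, 92 ✓
P=178: rows 5, 6, 10, 12 → S = 89, 89, 89, 89 ✓
P=181: rows 9, 11 → S takes values {84, 85} — violation
The only P value with inconsistent S is P=181.

181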